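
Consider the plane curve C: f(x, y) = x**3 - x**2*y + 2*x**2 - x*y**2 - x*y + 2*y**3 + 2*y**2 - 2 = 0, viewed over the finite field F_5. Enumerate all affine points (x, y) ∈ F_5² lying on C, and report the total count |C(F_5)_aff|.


Affine F_5-points: {(0, 3), (2, 1), (2, 3), (4, 3), (4, 4)}; count = 5.

For each of the 25 pairs (x, y) ∈ F_5², evaluate f(x, y) mod 5. Record the zeros.
  x = 0: [0↦3, 1↦2, 2↦2, 3↦0, 4↦3]  zeros at y ∈ {3}
  x = 1: [0↦1, 1↦2, 2↦2, 3↦3, 4↦2]  zeros at y ∈ ∅
  x = 2: [0↦4, 1↦0, 2↦3, 3↦0, 4↦3]  zeros at y ∈ {1, 3}
  x = 3: [0↦3, 1↦2, 2↦1, 3↦2, 4↦2]  zeros at y ∈ ∅
  x = 4: [0↦4, 1↦4, 2↦2, 3↦0, 4↦0]  zeros at y ∈ {3, 4}
Collecting zeros: affine points = {(0, 3), (2, 1), (2, 3), (4, 3), (4, 4)}.
Total count |C(F_5)_aff| = 5.


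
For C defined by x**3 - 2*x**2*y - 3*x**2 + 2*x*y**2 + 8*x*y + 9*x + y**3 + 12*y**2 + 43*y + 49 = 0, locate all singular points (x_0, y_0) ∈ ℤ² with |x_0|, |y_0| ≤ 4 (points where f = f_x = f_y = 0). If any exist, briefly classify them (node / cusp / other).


Singular points: {(-1, -3)}; classification: cusp.

Compute partial derivatives:
  f_x = 3*x**2 - 4*x*y - 6*x + 2*y**2 + 8*y + 9.
  f_y = -2*x**2 + 4*x*y + 8*x + 3*y**2 + 24*y + 43.
Scan x_0 ∈ {−4, ..., 4}. For each x_0, f_y(x_0, y) is a polynomial in y; find its integer roots y ∈ {−4, ..., 4}, then test f_x and f at those candidates.
  x = -4: f_y(-4, y) = 3*y**2 + 8*y - 21; no integer root y with |y| ≤ 4.
  x = -3: f_y(-3, y) = 3*y**2 + 12*y + 1; no integer root y with |y| ≤ 4.
  x = -2: f_y(-2, y) = 3*y**2 + 16*y + 19; no integer root y with |y| ≤ 4.
  x = -1: f_y(-1, y) = 3*y**2 + 20*y + 33; vanishes at y ∈ {-3}. (-1, -3): f_x = 0, f = 0 — SINGULAR.
  x = 0: f_y(0, y) = 3*y**2 + 24*y + 43; no integer root y with |y| ≤ 4.
  x = 1: f_y(1, y) = 3*y**2 + 28*y + 49; no integer root y with |y| ≤ 4.
  x = 2: f_y(2, y) = 3*y**2 + 32*y + 51; no integer root y with |y| ≤ 4.
  x = 3: f_y(3, y) = 3*y**2 + 36*y + 49; no integer root y with |y| ≤ 4.
  x = 4: f_y(4, y) = 3*y**2 + 40*y + 43; no integer root y with |y| ≤ 4.
Only singular point on the grid: (-1, -3).
Classify: substitute x = -1 + u, y = -3 + v and expand: f = u**3 - 2*u**2*v + 2*u*v**2 + v**3 + v**2.
No constant or linear terms (consistent with a singular point). Quadratic part: v**2. Cubic part: u**3 - 2*u**2*v + 2*u*v**2 + v**3.
The quadratic part v**2 is a perfect square, so there is a single (double) tangent line v = 0, i.e. y = -3. Restricting the cubic part to that line (v = 0) leaves u**3 ≠ 0, so f is not divisible by v and the branch is v² ≈ -u**3 to lowest order — this is a cusp.
Classification: cusp.


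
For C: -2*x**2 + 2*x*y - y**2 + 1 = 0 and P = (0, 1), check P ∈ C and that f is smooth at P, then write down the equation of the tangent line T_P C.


Tangent line at P: 2*x - 2*y + 2 = 0.

Step 1: f(0, 1) = 0, so P lies on C.
Step 2: partial derivatives
  f_x(x, y) = -4*x + 2*y, f_y(x, y) = 2*x - 2*y.
  f_x(P) = 2, f_y(P) = -2 (gradient nonzero, so P is smooth).
Step 3: tangent line at P: 2·(x − 0) + -2·(y − 1) = 0.
Expanding: 2*x - 2*y + 2 = 0.


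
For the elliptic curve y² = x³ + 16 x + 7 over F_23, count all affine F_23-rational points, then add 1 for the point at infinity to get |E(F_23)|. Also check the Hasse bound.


Affine points = {(1, 1), (1, 22), (2, 1), (2, 22), (3, 6), (3, 17), (7, 5), (7, 18), (8, 7), (8, 16), (9, 11), (9, 12), (12, 8), (12, 15), (14, 10), (14, 13), (16, 9), (16, 14), (18, 3), (18, 20), (20, 1), (20, 22), (21, 6), (21, 17), (22, 6), (22, 17)}; affine count = 26; |E(F_23)| = 27.

Discriminant check: Δ ∝ 4a³ + 27b² = 4·16³ + 27·7² = 4·4096 + 27·49 ≡ 20 (mod 23). Nonzero ⇒ E is nonsingular.
For each x ∈ F_23, compute rhs = x³ + 16·x + 7 mod 23, then count y ∈ F_23 with y² ≡ rhs.
  x = 0: rhs = 7, matching y values: none (0 points).
  x = 1: rhs = 1, matching y values: 1, 22 (2 points).
  x = 2: rhs = 1, matching y values: 1, 22 (2 points).
  x = 3: rhs = 13, matching y values: 6, 17 (2 points).
  x = 4: rhs = 20, matching y values: none (0 points).
  x = 5: rhs = 5, matching y values: none (0 points).
  x = 6: rhs = 20, matching y values: none (0 points).
  x = 7: rhs = 2, matching y values: 5, 18 (2 points).
  x = 8: rhs = 3, matching y values: 7, 16 (2 points).
  x = 9: rhs = 6, matching y values: 11, 12 (2 points).
  x = 10: rhs = 17, matching y values: none (0 points).
  x = 11: rhs = 19, matching y values: none (0 points).
  x = 12: rhs = 18, matching y values: 8, 15 (2 points).
  x = 13: rhs = 20, matching y values: none (0 points).
  x = 14: rhs = 8, matching y values: 10, 13 (2 points).
  x = 15: rhs = 11, matching y values: none (0 points).
  x = 16: rhs = 12, matching y values: 9, 14 (2 points).
  x = 17: rhs = 17, matching y values: none (0 points).
  x = 18: rhs = 9, matching y values: 3, 20 (2 points).
  x = 19: rhs = 17, matching y values: none (0 points).
  x = 20: rhs = 1, matching y values: 1, 22 (2 points).
  x = 21: rhs = 13, matching y values: 6, 17 (2 points).
  x = 22: rhs = 13, matching y values: 6, 17 (2 points).
Total affine count: 26.
Full point count |E(F_23)| = 26 + 1 = 27.
Hasse bound: |27 − (23+1)| = |3| = 3 ≤ 2√23 ≈ 9.5917 ✓.


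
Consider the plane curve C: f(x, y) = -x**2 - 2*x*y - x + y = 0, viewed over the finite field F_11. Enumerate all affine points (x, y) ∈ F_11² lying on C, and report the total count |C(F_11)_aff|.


Affine F_11-points: {(0, 0), (1, 9), (2, 9), (3, 2), (4, 5), (5, 4), (7, 5), (8, 4), (9, 7), (10, 0)}; count = 10.

For each of the 121 pairs (x, y) ∈ F_11², evaluate f(x, y) mod 11. Record the zeros.
  x = 0: [0↦0, 1↦1, 2↦2, 3↦3, 4↦4, 5↦5, 6↦6, 7↦7, 8↦8, 9↦9, 10↦10]  zeros at y ∈ {0}
  x = 1: [0↦9, 1↦8, 2↦7, 3↦6, 4↦5, 5↦4, 6↦3, 7↦2, 8↦1, 9↦0, 10↦10]  zeros at y ∈ {9}
  x = 2: [0↦5, 1↦2, 2↦10, 3↦7, 4↦4, 5↦1, 6↦9, 7↦6, 8↦3, 9↦0, 10↦8]  zeros at y ∈ {9}
  x = 3: [0↦10, 1↦5, 2↦0, 3↦6, 4↦1, 5↦7, 6↦2, 7↦8, 8↦3, 9↦9, 10↦4]  zeros at y ∈ {2}
  x = 4: [0↦2, 1↦6, 2↦10, 3↦3, 4↦7, 5↦0, 6↦4, 7↦8, 8↦1, 9↦5, 10↦9]  zeros at y ∈ {5}
  x = 5: [0↦3, 1↦5, 2↦7, 3↦9, 4↦0, 5↦2, 6↦4, 7↦6, 8↦8, 9↦10, 10↦1]  zeros at y ∈ {4}
  x = 6: [0↦2, 1↦2, 2↦2, 3↦2, 4↦2, 5↦2, 6↦2, 7↦2, 8↦2, 9↦2, 10↦2]  zeros at y ∈ ∅
  x = 7: [0↦10, 1↦8, 2↦6, 3↦4, 4↦2, 5↦0, 6↦9, 7↦7, 8↦5, 9↦3, 10↦1]  zeros at y ∈ {5}
  x = 8: [0↦5, 1↦1, 2↦8, 3↦4, 4↦0, 5↦7, 6↦3, 7↦10, 8↦6, 9↦2, 10↦9]  zeros at y ∈ {4}
  x = 9: [0↦9, 1↦3, 2↦8, 3↦2, 4↦7, 5↦1, 6↦6, 7↦0, 8↦5, 9↦10, 10↦4]  zeros at y ∈ {7}
  x = 10: [0↦0, 1↦3, 2↦6, 3↦9, 4↦1, 5↦4, 6↦7, 7↦10, 8↦2, 9↦5, 10↦8]  zeros at y ∈ {0}
Collecting zeros: affine points = {(0, 0), (1, 9), (2, 9), (3, 2), (4, 5), (5, 4), (7, 5), (8, 4), (9, 7), (10, 0)}.
Total count |C(F_11)_aff| = 10.


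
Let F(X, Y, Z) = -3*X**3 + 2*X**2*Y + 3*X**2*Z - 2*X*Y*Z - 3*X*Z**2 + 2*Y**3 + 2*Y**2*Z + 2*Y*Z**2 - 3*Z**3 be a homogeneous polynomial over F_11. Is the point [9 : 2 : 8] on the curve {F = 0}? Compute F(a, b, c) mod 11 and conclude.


F(9,2,8) ≡ 0 (mod 11); P is on the curve.

Evaluate F(9, 2, 8) term-by-term (mod 11).
  -3*X**3 ↦ -3·729·1·1 = -2187
  2*X**2*Y ↦ 2·81·2·1 = 324
  3*X**2*Z ↦ 3·81·1·8 = 1944
  -2*X*Y*Z ↦ -2·9·2·8 = -288
  -3*X*Z**2 ↦ -3·9·1·64 = -1728
  2*Y**3 ↦ 2·1·8·1 = 16
  2*Y**2*Z ↦ 2·1·4·8 = 64
  2*Y*Z**2 ↦ 2·1·2·64 = 256
  -3*Z**3 ↦ -3·1·1·512 = -1536
Sum: F(9, 2, 8) = (-2187) + (324) + (1944) + (-288) + (-1728) + (16) + (64) + (256) + (-1536) = -3135.
Reducing mod 11: -3135 ≡ 0 (mod 11).
Since F(a, b, c) ≡ 0 (mod 11), P lies on the curve.


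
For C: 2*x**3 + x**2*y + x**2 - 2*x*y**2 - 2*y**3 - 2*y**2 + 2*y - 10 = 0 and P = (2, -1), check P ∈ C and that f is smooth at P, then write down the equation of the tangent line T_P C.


Tangent line at P: 22*x + 12*y - 32 = 0.

Step 1: f(2, -1) = 0, so P lies on C.
Step 2: partial derivatives
  f_x(x, y) = 6*x**2 + 2*x*y + 2*x - 2*y**2, f_y(x, y) = x**2 - 4*x*y - 6*y**2 - 4*y + 2.
  f_x(P) = 22, f_y(P) = 12 (gradient nonzero, so P is smooth).
Step 3: tangent line at P: 22·(x − 2) + 12·(y − -1) = 0.
Expanding: 22*x + 12*y - 32 = 0.


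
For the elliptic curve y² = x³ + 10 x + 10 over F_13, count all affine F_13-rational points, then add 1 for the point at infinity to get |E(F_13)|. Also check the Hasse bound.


Affine points = {(0, 6), (0, 7), (2, 5), (2, 8), (4, 6), (4, 7), (5, 4), (5, 9), (6, 0), (8, 2), (8, 11), (9, 6), (9, 7), (12, 5), (12, 8)}; affine count = 15; |E(F_13)| = 16.

Discriminant check: Δ ∝ 4a³ + 27b² = 4·10³ + 27·10² = 4·1000 + 27·100 ≡ 5 (mod 13). Nonzero ⇒ E is nonsingular.
For each x ∈ F_13, compute rhs = x³ + 10·x + 10 mod 13, then count y ∈ F_13 with y² ≡ rhs.
  x = 0: rhs = 10, matching y values: 6, 7 (2 points).
  x = 1: rhs = 8, matching y values: none (0 points).
  x = 2: rhs = 12, matching y values: 5, 8 (2 points).
  x = 3: rhs = 2, matching y values: none (0 points).
  x = 4: rhs = 10, matching y values: 6, 7 (2 points).
  x = 5: rhs = 3, matching y values: 4, 9 (2 points).
  x = 6: rhs = 0, matching y values: 0 (1 points).
  x = 7: rhs = 7, matching y values: none (0 points).
  x = 8: rhs = 4, matching y values: 2, 11 (2 points).
  x = 9: rhs = 10, matching y values: 6, 7 (2 points).
  x = 10: rhs = 5, matching y values: none (0 points).
  x = 11: rhs = 8, matching y values: none (0 points).
  x = 12: rhs = 12, matching y values: 5, 8 (2 points).
Total affine count: 15.
Full point count |E(F_13)| = 15 + 1 = 16.
Hasse bound: |16 − (13+1)| = |2| = 2 ≤ 2√13 ≈ 7.2111 ✓.


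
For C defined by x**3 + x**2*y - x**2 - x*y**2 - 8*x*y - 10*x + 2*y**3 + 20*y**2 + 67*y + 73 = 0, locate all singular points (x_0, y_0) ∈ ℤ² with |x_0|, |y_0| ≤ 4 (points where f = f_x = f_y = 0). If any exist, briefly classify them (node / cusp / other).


Singular points: {(1, -3)}; classification: node.

Compute partial derivatives:
  f_x = 3*x**2 + 2*x*y - 2*x - y**2 - 8*y - 10.
  f_y = x**2 - 2*x*y - 8*x + 6*y**2 + 40*y + 67.
Scan x_0 ∈ {−4, ..., 4}. For each x_0, f_y(x_0, y) is a polynomial in y; find its integer roots y ∈ {−4, ..., 4}, then test f_x and f at those candidates.
  x = -4: f_y(-4, y) = 6*y**2 + 48*y + 115; no integer root y with |y| ≤ 4.
  x = -3: f_y(-3, y) = 6*y**2 + 46*y + 100; no integer root y with |y| ≤ 4.
  x = -2: f_y(-2, y) = 6*y**2 + 44*y + 87; no integer root y with |y| ≤ 4.
  x = -1: f_y(-1, y) = 6*y**2 + 42*y + 76; no integer root y with |y| ≤ 4.
  x = 0: f_y(0, y) = 6*y**2 + 40*y + 67; no integer root y with |y| ≤ 4.
  x = 1: f_y(1, y) = 6*y**2 + 38*y + 60; vanishes at y ∈ {-3}. (1, -3): f_x = 0, f = 0 — SINGULAR.
  x = 2: f_y(2, y) = 6*y**2 + 36*y + 55; no integer root y with |y| ≤ 4.
  x = 3: f_y(3, y) = 6*y**2 + 34*y + 52; no integer root y with |y| ≤ 4.
  x = 4: f_y(4, y) = 6*y**2 + 32*y + 51; no integer root y with |y| ≤ 4.
Only singular point on the grid: (1, -3).
Classify: substitute x = 1 + u, y = -3 + v and expand: f = u**3 + u**2*v - u**2 - u*v**2 + 2*v**3 + v**2.
No constant or linear terms (consistent with a singular point). Quadratic part: -u**2 + v**2. Cubic part: u**3 + u**2*v - u*v**2 + 2*v**3.
The quadratic part v**2 - u**2 = (v − u)(v + u) splits into two distinct linear factors, so there are two distinct tangent lines y − -3 = ±(x − 1) — this is a node (ordinary double point).
Classification: node.


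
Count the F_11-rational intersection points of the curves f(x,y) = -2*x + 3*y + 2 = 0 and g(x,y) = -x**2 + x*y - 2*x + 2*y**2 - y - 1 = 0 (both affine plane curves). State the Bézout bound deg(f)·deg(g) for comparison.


Common zeros: {(3, 5), (4, 2)}; count = 2; Bézout bound = 2.

deg(f) = 1, deg(g) = 2, so Bézout bound = 2.
Scan x ∈ F_11. For each x, list the y ∈ F_11 with f(x, y) ≡ 0 and those with g(x, y) ≡ 0 (mod 11); the common zeros in that column are the intersection.
  x = 0: f ≡ 0 at y ∈ {3}; g ≡ 0 at y ∈ {1, 5}; common: ∅.
  x = 1: f ≡ 0 at y ∈ {0}; g ≡ 0 at y ∈ ∅; common: ∅.
  x = 2: f ≡ 0 at y ∈ {8}; g ≡ 0 at y ∈ ∅; common: ∅.
  x = 3: f ≡ 0 at y ∈ {5}; g ≡ 0 at y ∈ {5}; common: {5}.
  x = 4: f ≡ 0 at y ∈ {2}; g ≡ 0 at y ∈ {2}; common: {2}.
  x = 5: f ≡ 0 at y ∈ {10}; g ≡ 0 at y ∈ ∅; common: ∅.
  x = 6: f ≡ 0 at y ∈ {7}; g ≡ 0 at y ∈ ∅; common: ∅.
  x = 7: f ≡ 0 at y ∈ {4}; g ≡ 0 at y ∈ {2, 6}; common: ∅.
  x = 8: f ≡ 0 at y ∈ {1}; g ≡ 0 at y ∈ {6, 7}; common: ∅.
  x = 9: f ≡ 0 at y ∈ {9}; g ≡ 0 at y ∈ ∅; common: ∅.
  x = 10: f ≡ 0 at y ∈ {6}; g ≡ 0 at y ∈ {0, 1}; common: ∅.
Collecting: common zeros = {(3, 5), (4, 2)}, so the count is 2.
Comparison with the Bézout bound: 2 ≤ 2 = deg(f)·deg(g), as expected for curves with no common component (the bound is attained).


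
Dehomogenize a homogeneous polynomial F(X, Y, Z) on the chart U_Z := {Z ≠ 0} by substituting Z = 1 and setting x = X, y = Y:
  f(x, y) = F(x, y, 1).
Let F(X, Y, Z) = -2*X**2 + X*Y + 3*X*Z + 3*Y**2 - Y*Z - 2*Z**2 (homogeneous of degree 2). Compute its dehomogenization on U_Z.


f(x, y) = -2*x**2 + x*y + 3*x + 3*y**2 - y - 2

On U_Z we set Z = 1. Each monomial c·X^i·Y^j·Z^k in F becomes c·x^i·y^j·1^k = c·x^i·y^j.
Substituting Z = 1: F(X, Y, 1) = -2*x**2 + x*y + 3*x + 3*y**2 - y - 2.
Note: deg(f) ≤ deg(F) = 2; strict inequality happens when F is divisible by Z (lost terms).


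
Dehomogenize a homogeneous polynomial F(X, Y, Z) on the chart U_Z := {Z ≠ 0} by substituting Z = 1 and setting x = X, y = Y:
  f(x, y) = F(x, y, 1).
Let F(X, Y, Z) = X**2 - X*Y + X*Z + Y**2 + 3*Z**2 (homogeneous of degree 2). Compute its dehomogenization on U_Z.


f(x, y) = x**2 - x*y + x + y**2 + 3

On U_Z we set Z = 1. Each monomial c·X^i·Y^j·Z^k in F becomes c·x^i·y^j·1^k = c·x^i·y^j.
Substituting Z = 1: F(X, Y, 1) = x**2 - x*y + x + y**2 + 3.
Note: deg(f) ≤ deg(F) = 2; strict inequality happens when F is divisible by Z (lost terms).


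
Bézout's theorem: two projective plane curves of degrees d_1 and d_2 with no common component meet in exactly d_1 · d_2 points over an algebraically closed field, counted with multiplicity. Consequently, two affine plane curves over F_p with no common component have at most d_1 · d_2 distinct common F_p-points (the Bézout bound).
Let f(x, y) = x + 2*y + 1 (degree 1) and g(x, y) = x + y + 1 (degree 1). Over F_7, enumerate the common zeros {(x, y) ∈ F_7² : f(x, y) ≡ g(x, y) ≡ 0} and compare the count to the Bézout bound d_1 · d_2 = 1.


Common zeros: {(6, 0)}; count = 1; Bézout bound = 1.

deg(f) = 1, deg(g) = 1, so Bézout bound = 1.
Scan x ∈ F_7. For each x, list the y ∈ F_7 with f(x, y) ≡ 0 and those with g(x, y) ≡ 0 (mod 7); the common zeros in that column are the intersection.
  x = 0: f ≡ 0 at y ∈ {3}; g ≡ 0 at y ∈ {6}; common: ∅.
  x = 1: f ≡ 0 at y ∈ {6}; g ≡ 0 at y ∈ {5}; common: ∅.
  x = 2: f ≡ 0 at y ∈ {2}; g ≡ 0 at y ∈ {4}; common: ∅.
  x = 3: f ≡ 0 at y ∈ {5}; g ≡ 0 at y ∈ {3}; common: ∅.
  x = 4: f ≡ 0 at y ∈ {1}; g ≡ 0 at y ∈ {2}; common: ∅.
  x = 5: f ≡ 0 at y ∈ {4}; g ≡ 0 at y ∈ {1}; common: ∅.
  x = 6: f ≡ 0 at y ∈ {0}; g ≡ 0 at y ∈ {0}; common: {0}.
Collecting: common zeros = {(6, 0)}, so the count is 1.
Comparison with the Bézout bound: 1 ≤ 1 = deg(f)·deg(g), as expected for curves with no common component (the bound is attained).


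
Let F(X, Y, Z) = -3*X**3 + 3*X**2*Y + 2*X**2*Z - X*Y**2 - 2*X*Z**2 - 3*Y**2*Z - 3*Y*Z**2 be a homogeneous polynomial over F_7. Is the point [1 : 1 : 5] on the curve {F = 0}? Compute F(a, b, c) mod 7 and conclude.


F(1,1,5) ≡ 2 (mod 7); P is NOT on the curve.

Evaluate F(1, 1, 5) term-by-term (mod 7).
  -3*X**3 ↦ -3·1·1·1 = -3
  3*X**2*Y ↦ 3·1·1·1 = 3
  2*X**2*Z ↦ 2·1·1·5 = 10
  -X*Y**2 ↦ -1·1·1·1 = -1
  -2*X*Z**2 ↦ -2·1·1·25 = -50
  -3*Y**2*Z ↦ -3·1·1·5 = -15
  -3*Y*Z**2 ↦ -3·1·1·25 = -75
Sum: F(1, 1, 5) = (-3) + (3) + (10) + (-1) + (-50) + (-15) + (-75) = -131.
Reducing mod 7: -131 ≡ 2 (mod 7).
Since F(a, b, c) ≡ 2 ≠ 0 (mod 7), P does NOT lie on the curve.


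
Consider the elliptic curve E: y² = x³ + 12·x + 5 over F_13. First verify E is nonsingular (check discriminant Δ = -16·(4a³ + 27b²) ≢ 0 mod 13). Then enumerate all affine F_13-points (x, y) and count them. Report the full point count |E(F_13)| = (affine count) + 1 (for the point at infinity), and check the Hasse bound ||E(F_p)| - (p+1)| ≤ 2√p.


Affine points = {(3, 4), (3, 9), (4, 0), (7, 4), (7, 9), (9, 6), (9, 7), (11, 5), (11, 8)}; affine count = 9; |E(F_13)| = 10.

Discriminant check: Δ ∝ 4a³ + 27b² = 4·12³ + 27·5² = 4·1728 + 27·25 ≡ 8 (mod 13). Nonzero ⇒ E is nonsingular.
For each x ∈ F_13, compute rhs = x³ + 12·x + 5 mod 13, then count y ∈ F_13 with y² ≡ rhs.
  x = 0: rhs = 5, matching y values: none (0 points).
  x = 1: rhs = 5, matching y values: none (0 points).
  x = 2: rhs = 11, matching y values: none (0 points).
  x = 3: rhs = 3, matching y values: 4, 9 (2 points).
  x = 4: rhs = 0, matching y values: 0 (1 points).
  x = 5: rhs = 8, matching y values: none (0 points).
  x = 6: rhs = 7, matching y values: none (0 points).
  x = 7: rhs = 3, matching y values: 4, 9 (2 points).
  x = 8: rhs = 2, matching y values: none (0 points).
  x = 9: rhs = 10, matching y values: 6, 7 (2 points).
  x = 10: rhs = 7, matching y values: none (0 points).
  x = 11: rhs = 12, matching y values: 5, 8 (2 points).
  x = 12: rhs = 5, matching y values: none (0 points).
Total affine count: 9.
Full point count |E(F_13)| = 9 + 1 = 10.
Hasse bound: |10 − (13+1)| = |-4| = 4 ≤ 2√13 ≈ 7.2111 ✓.


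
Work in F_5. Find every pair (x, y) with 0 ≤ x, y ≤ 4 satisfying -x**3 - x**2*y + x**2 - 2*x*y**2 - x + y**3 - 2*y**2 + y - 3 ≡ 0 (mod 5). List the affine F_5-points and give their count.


Affine F_5-points: {(2, 3), (3, 4), (4, 0)}; count = 3.

For each of the 25 pairs (x, y) ∈ F_5², evaluate f(x, y) mod 5. Record the zeros.
  x = 0: [0↦2, 1↦2, 2↦4, 3↦4, 4↦3]  zeros at y ∈ ∅
  x = 1: [0↦1, 1↦3, 2↦3, 3↦2, 4↦1]  zeros at y ∈ ∅
  x = 2: [0↦1, 1↦3, 2↦4, 3↦0, 4↦2]  zeros at y ∈ {3}
  x = 3: [0↦1, 1↦1, 2↦1, 3↦2, 4↦0]  zeros at y ∈ {4}
  x = 4: [0↦0, 1↦1, 2↦3, 3↦2, 4↦4]  zeros at y ∈ {0}
Collecting zeros: affine points = {(2, 3), (3, 4), (4, 0)}.
Total count |C(F_5)_aff| = 3.


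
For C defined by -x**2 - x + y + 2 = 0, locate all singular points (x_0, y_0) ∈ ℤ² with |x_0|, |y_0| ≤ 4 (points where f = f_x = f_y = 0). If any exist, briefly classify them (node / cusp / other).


No singular points in the scanned grid; C is smooth there.

Compute partial derivatives:
  f_x = -2*x - 1.
  f_y = 1.
f_y = 1 is a nonzero constant, so f_y never vanishes: no point (x, y) can satisfy f = f_x = f_y = 0. In particular no (x, y) ∈ {−4, ..., 4}² is singular; the curve is smooth.


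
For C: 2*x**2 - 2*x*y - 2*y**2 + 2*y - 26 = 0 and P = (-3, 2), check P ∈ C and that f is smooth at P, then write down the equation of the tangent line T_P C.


Tangent line at P: -16*x - 48 = 0.

Step 1: f(-3, 2) = 0, so P lies on C.
Step 2: partial derivatives
  f_x(x, y) = 4*x - 2*y, f_y(x, y) = -2*x - 4*y + 2.
  f_x(P) = -16, f_y(P) = 0 (gradient nonzero, so P is smooth).
Step 3: tangent line at P: -16·(x − -3) + 0·(y − 2) = 0.
Expanding: -16*x - 48 = 0.


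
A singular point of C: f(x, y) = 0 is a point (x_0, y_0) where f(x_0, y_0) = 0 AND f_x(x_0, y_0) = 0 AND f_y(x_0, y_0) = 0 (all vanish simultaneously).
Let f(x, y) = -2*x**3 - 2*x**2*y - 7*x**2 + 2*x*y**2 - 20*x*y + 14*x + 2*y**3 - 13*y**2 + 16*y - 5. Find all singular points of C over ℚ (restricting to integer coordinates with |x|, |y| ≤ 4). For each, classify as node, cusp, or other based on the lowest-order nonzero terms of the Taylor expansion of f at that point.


Singular points: {(-2, 3)}; classification: node.

Compute partial derivatives:
  f_x = -6*x**2 - 4*x*y - 14*x + 2*y**2 - 20*y + 14.
  f_y = -2*x**2 + 4*x*y - 20*x + 6*y**2 - 26*y + 16.
Scan x_0 ∈ {−4, ..., 4}. For each x_0, f_y(x_0, y) is a polynomial in y; find its integer roots y ∈ {−4, ..., 4}, then test f_x and f at those candidates.
  x = -4: f_y(-4, y) = 6*y**2 - 42*y + 64; no integer root y with |y| ≤ 4.
  x = -3: f_y(-3, y) = 6*y**2 - 38*y + 58; no integer root y with |y| ≤ 4.
  x = -2: f_y(-2, y) = 6*y**2 - 34*y + 48; vanishes at y ∈ {3}. (-2, 3): f_x = 0, f = 0 — SINGULAR.
  x = -1: f_y(-1, y) = 6*y**2 - 30*y + 34; no integer root y with |y| ≤ 4.
  x = 0: f_y(0, y) = 6*y**2 - 26*y + 16; no integer root y with |y| ≤ 4.
  x = 1: f_y(1, y) = 6*y**2 - 22*y - 6; no integer root y with |y| ≤ 4.
  x = 2: f_y(2, y) = 6*y**2 - 18*y - 32; no integer root y with |y| ≤ 4.
  x = 3: f_y(3, y) = 6*y**2 - 14*y - 62; no integer root y with |y| ≤ 4.
  x = 4: f_y(4, y) = 6*y**2 - 10*y - 96; no integer root y with |y| ≤ 4.
Only singular point on the grid: (-2, 3).
Classify: substitute x = -2 + u, y = 3 + v and expand: f = -2*u**3 - 2*u**2*v - u**2 + 2*u*v**2 + 2*v**3 + v**2.
No constant or linear terms (consistent with a singular point). Quadratic part: -u**2 + v**2. Cubic part: -2*u**3 - 2*u**2*v + 2*u*v**2 + 2*v**3.
The quadratic part v**2 - u**2 = (v − u)(v + u) splits into two distinct linear factors, so there are two distinct tangent lines y − 3 = ±(x − -2) — this is a node (ordinary double point).
Classification: node.


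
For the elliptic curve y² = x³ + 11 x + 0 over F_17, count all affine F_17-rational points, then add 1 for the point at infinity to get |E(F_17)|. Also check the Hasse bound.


Affine points = {(0, 0), (2, 8), (2, 9), (3, 3), (3, 14), (14, 5), (14, 12), (15, 2), (15, 15)}; affine count = 9; |E(F_17)| = 10.

Discriminant check: Δ ∝ 4a³ + 27b² = 4·11³ + 27·0² = 4·1331 + 27·0 ≡ 3 (mod 17). Nonzero ⇒ E is nonsingular.
For each x ∈ F_17, compute rhs = x³ + 11·x + 0 mod 17, then count y ∈ F_17 with y² ≡ rhs.
  x = 0: rhs = 0, matching y values: 0 (1 points).
  x = 1: rhs = 12, matching y values: none (0 points).
  x = 2: rhs = 13, matching y values: 8, 9 (2 points).
  x = 3: rhs = 9, matching y values: 3, 14 (2 points).
  x = 4: rhs = 6, matching y values: none (0 points).
  x = 5: rhs = 10, matching y values: none (0 points).
  x = 6: rhs = 10, matching y values: none (0 points).
  x = 7: rhs = 12, matching y values: none (0 points).
  x = 8: rhs = 5, matching y values: none (0 points).
  x = 9: rhs = 12, matching y values: none (0 points).
  x = 10: rhs = 5, matching y values: none (0 points).
  x = 11: rhs = 7, matching y values: none (0 points).
  x = 12: rhs = 7, matching y values: none (0 points).
  x = 13: rhs = 11, matching y values: none (0 points).
  x = 14: rhs = 8, matching y values: 5, 12 (2 points).
  x = 15: rhs = 4, matching y values: 2, 15 (2 points).
  x = 16: rhs = 5, matching y values: none (0 points).
Total affine count: 9.
Full point count |E(F_17)| = 9 + 1 = 10.
Hasse bound: |10 − (17+1)| = |-8| = 8 ≤ 2√17 ≈ 8.2462 ✓.


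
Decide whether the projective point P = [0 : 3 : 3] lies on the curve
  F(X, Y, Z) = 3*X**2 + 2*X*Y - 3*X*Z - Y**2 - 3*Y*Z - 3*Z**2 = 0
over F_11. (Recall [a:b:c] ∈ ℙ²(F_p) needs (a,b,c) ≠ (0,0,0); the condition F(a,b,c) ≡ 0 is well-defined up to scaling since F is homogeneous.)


F(0,3,3) ≡ 3 (mod 11); P is NOT on the curve.

Evaluate F(0, 3, 3) term-by-term (mod 11).
  3*X**2 ↦ 3·0·1·1 = 0
  2*X*Y ↦ 2·0·3·1 = 0
  -3*X*Z ↦ -3·0·1·3 = 0
  -Y**2 ↦ -1·1·9·1 = -9
  -3*Y*Z ↦ -3·1·3·3 = -27
  -3*Z**2 ↦ -3·1·1·9 = -27
Sum: F(0, 3, 3) = (0) + (0) + (0) + (-9) + (-27) + (-27) = -63.
Reducing mod 11: -63 ≡ 3 (mod 11).
Since F(a, b, c) ≡ 3 ≠ 0 (mod 11), P does NOT lie on the curve.


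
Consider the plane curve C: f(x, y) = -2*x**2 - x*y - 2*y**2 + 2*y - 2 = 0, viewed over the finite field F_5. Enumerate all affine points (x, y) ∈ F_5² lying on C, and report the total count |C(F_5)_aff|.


Affine F_5-points: {(1, 1), (1, 2), (2, 0), (3, 0), (3, 2)}; count = 5.

For each of the 25 pairs (x, y) ∈ F_5², evaluate f(x, y) mod 5. Record the zeros.
  x = 0: [0↦3, 1↦3, 2↦4, 3↦1, 4↦4]  zeros at y ∈ ∅
  x = 1: [0↦1, 1↦0, 2↦0, 3↦1, 4↦3]  zeros at y ∈ {1, 2}
  x = 2: [0↦0, 1↦3, 2↦2, 3↦2, 4↦3]  zeros at y ∈ {0}
  x = 3: [0↦0, 1↦2, 2↦0, 3↦4, 4↦4]  zeros at y ∈ {0, 2}
  x = 4: [0↦1, 1↦2, 2↦4, 3↦2, 4↦1]  zeros at y ∈ ∅
Collecting zeros: affine points = {(1, 1), (1, 2), (2, 0), (3, 0), (3, 2)}.
Total count |C(F_5)_aff| = 5.


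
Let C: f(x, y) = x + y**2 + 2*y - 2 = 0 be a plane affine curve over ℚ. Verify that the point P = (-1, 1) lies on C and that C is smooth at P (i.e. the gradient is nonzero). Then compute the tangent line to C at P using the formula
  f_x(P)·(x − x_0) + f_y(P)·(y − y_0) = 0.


Tangent line at P: x + 4*y - 3 = 0.

Step 1: f(-1, 1) = 0, so P lies on C.
Step 2: partial derivatives
  f_x(x, y) = 1, f_y(x, y) = 2*y + 2.
  f_x(P) = 1, f_y(P) = 4 (gradient nonzero, so P is smooth).
Step 3: tangent line at P: 1·(x − -1) + 4·(y − 1) = 0.
Expanding: x + 4*y - 3 = 0.


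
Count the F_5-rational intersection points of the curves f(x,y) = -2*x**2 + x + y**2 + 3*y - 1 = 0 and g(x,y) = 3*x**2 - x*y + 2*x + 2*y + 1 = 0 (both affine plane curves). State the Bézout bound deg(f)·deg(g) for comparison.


Common zeros: {(4, 1)}; count = 1; Bézout bound = 4.

deg(f) = 2, deg(g) = 2, so Bézout bound = 4.
Scan x ∈ F_5. For each x, list the y ∈ F_5 with f(x, y) ≡ 0 and those with g(x, y) ≡ 0 (mod 5); the common zeros in that column are the intersection.
  x = 0: f ≡ 0 at y ∈ ∅; g ≡ 0 at y ∈ {2}; common: ∅.
  x = 1: f ≡ 0 at y ∈ ∅; g ≡ 0 at y ∈ {4}; common: ∅.
  x = 2: f ≡ 0 at y ∈ ∅; g ≡ 0 at y ∈ ∅; common: ∅.
  x = 3: f ≡ 0 at y ∈ ∅; g ≡ 0 at y ∈ {4}; common: ∅.
  x = 4: f ≡ 0 at y ∈ {1}; g ≡ 0 at y ∈ {1}; common: {1}.
Collecting: common zeros = {(4, 1)}, so the count is 1.
Comparison with the Bézout bound: 1 ≤ 4 = deg(f)·deg(g), as expected for curves with no common component (the affine F_5-count falls short of the bound because intersections may lie at infinity, over extension fields, or carry multiplicity).


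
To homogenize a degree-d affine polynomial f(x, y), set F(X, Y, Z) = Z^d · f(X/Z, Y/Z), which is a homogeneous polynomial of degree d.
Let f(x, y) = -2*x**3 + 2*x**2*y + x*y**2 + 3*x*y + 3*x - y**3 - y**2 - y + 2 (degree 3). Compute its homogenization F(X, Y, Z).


F(X, Y, Z) = -2*X**3 + 2*X**2*Y + X*Y**2 + 3*X*Y*Z + 3*X*Z**2 - Y**3 - Y**2*Z - Y*Z**2 + 2*Z**3

deg(f) = 3.
Substitute x = X/Z, y = Y/Z into f, then multiply by Z^3.
  monomial -2·x^3·y^0 ↦ -2·X^3·Y^0·Z^0.
  monomial 2·x^2·y^1 ↦ 2·X^2·Y^1·Z^0.
  monomial 1·x^1·y^2 ↦ 1·X^1·Y^2·Z^0.
  monomial 3·x^1·y^1 ↦ 3·X^1·Y^1·Z^1.
  monomial 3·x^1·y^0 ↦ 3·X^1·Y^0·Z^2.
  monomial -1·x^0·y^3 ↦ -1·X^0·Y^3·Z^0.
  monomial -1·x^0·y^2 ↦ -1·X^0·Y^2·Z^1.
  monomial -1·x^0·y^1 ↦ -1·X^0·Y^1·Z^2.
  monomial 2·x^0·y^0 ↦ 2·X^0·Y^0·Z^3.
Collecting: F(X, Y, Z) = -2*X**3 + 2*X**2*Y + X*Y**2 + 3*X*Y*Z + 3*X*Z**2 - Y**3 - Y**2*Z - Y*Z**2 + 2*Z**3.


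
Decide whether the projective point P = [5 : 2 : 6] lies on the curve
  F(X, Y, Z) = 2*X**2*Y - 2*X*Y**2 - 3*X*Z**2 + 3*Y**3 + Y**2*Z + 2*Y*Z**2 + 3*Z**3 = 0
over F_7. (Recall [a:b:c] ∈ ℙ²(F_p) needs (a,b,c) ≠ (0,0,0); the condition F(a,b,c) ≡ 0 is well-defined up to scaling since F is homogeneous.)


F(5,2,6) ≡ 3 (mod 7); P is NOT on the curve.

Evaluate F(5, 2, 6) term-by-term (mod 7).
  2*X**2*Y ↦ 2·25·2·1 = 100
  -2*X*Y**2 ↦ -2·5·4·1 = -40
  -3*X*Z**2 ↦ -3·5·1·36 = -540
  3*Y**3 ↦ 3·1·8·1 = 24
  Y**2*Z ↦ 1·1·4·6 = 24
  2*Y*Z**2 ↦ 2·1·2·36 = 144
  3*Z**3 ↦ 3·1·1·216 = 648
Sum: F(5, 2, 6) = (100) + (-40) + (-540) + (24) + (24) + (144) + (648) = 360.
Reducing mod 7: 360 ≡ 3 (mod 7).
Since F(a, b, c) ≡ 3 ≠ 0 (mod 7), P does NOT lie on the curve.


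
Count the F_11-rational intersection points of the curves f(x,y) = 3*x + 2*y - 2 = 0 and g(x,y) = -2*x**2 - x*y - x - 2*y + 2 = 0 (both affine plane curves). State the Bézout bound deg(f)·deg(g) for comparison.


Common zeros: {(0, 1), (2, 9)}; count = 2; Bézout bound = 2.

deg(f) = 1, deg(g) = 2, so Bézout bound = 2.
Scan x ∈ F_11. For each x, list the y ∈ F_11 with f(x, y) ≡ 0 and those with g(x, y) ≡ 0 (mod 11); the common zeros in that column are the intersection.
  x = 0: f ≡ 0 at y ∈ {1}; g ≡ 0 at y ∈ {1}; common: {1}.
  x = 1: f ≡ 0 at y ∈ {5}; g ≡ 0 at y ∈ {7}; common: ∅.
  x = 2: f ≡ 0 at y ∈ {9}; g ≡ 0 at y ∈ {9}; common: {9}.
  x = 3: f ≡ 0 at y ∈ {2}; g ≡ 0 at y ∈ {5}; common: ∅.
  x = 4: f ≡ 0 at y ∈ {6}; g ≡ 0 at y ∈ {9}; common: ∅.
  x = 5: f ≡ 0 at y ∈ {10}; g ≡ 0 at y ∈ {5}; common: ∅.
  x = 6: f ≡ 0 at y ∈ {3}; g ≡ 0 at y ∈ {7}; common: ∅.
  x = 7: f ≡ 0 at y ∈ {7}; g ≡ 0 at y ∈ {2}; common: ∅.
  x = 8: f ≡ 0 at y ∈ {0}; g ≡ 0 at y ∈ {2}; common: ∅.
  x = 9: f ≡ 0 at y ∈ {4}; g ≡ 0 at y ∈ ∅; common: ∅.
  x = 10: f ≡ 0 at y ∈ {8}; g ≡ 0 at y ∈ {1}; common: ∅.
Collecting: common zeros = {(0, 1), (2, 9)}, so the count is 2.
Comparison with the Bézout bound: 2 ≤ 2 = deg(f)·deg(g), as expected for curves with no common component (the bound is attained).


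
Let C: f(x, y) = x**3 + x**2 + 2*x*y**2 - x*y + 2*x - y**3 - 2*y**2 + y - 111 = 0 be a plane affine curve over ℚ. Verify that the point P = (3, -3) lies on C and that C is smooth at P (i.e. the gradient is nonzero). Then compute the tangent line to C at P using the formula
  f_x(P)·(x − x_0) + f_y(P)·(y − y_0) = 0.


Tangent line at P: 56*x - 53*y - 327 = 0.

Step 1: f(3, -3) = 0, so P lies on C.
Step 2: partial derivatives
  f_x(x, y) = 3*x**2 + 2*x + 2*y**2 - y + 2, f_y(x, y) = 4*x*y - x - 3*y**2 - 4*y + 1.
  f_x(P) = 56, f_y(P) = -53 (gradient nonzero, so P is smooth).
Step 3: tangent line at P: 56·(x − 3) + -53·(y − -3) = 0.
Expanding: 56*x - 53*y - 327 = 0.


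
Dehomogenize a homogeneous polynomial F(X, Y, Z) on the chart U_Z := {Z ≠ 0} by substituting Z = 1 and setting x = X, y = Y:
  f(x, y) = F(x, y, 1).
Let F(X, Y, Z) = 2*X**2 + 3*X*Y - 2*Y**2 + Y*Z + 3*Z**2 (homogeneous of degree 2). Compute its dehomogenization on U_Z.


f(x, y) = 2*x**2 + 3*x*y - 2*y**2 + y + 3

On U_Z we set Z = 1. Each monomial c·X^i·Y^j·Z^k in F becomes c·x^i·y^j·1^k = c·x^i·y^j.
Substituting Z = 1: F(X, Y, 1) = 2*x**2 + 3*x*y - 2*y**2 + y + 3.
Note: deg(f) ≤ deg(F) = 2; strict inequality happens when F is divisible by Z (lost terms).


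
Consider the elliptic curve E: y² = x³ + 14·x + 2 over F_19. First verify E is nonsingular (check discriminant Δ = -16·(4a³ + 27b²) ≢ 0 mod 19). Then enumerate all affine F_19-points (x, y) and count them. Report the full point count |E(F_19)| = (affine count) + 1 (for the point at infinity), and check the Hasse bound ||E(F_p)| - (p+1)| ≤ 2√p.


Affine points = {(1, 6), (1, 13), (2, 0), (5, 8), (5, 11), (6, 6), (6, 13), (7, 5), (7, 14), (11, 9), (11, 10), (12, 6), (12, 13), (13, 5), (13, 14), (14, 4), (14, 15), (16, 3), (16, 16), (17, 2), (17, 17), (18, 5), (18, 14)}; affine count = 23; |E(F_19)| = 24.

Discriminant check: Δ ∝ 4a³ + 27b² = 4·14³ + 27·2² = 4·2744 + 27·4 ≡ 7 (mod 19). Nonzero ⇒ E is nonsingular.
For each x ∈ F_19, compute rhs = x³ + 14·x + 2 mod 19, then count y ∈ F_19 with y² ≡ rhs.
  x = 0: rhs = 2, matching y values: none (0 points).
  x = 1: rhs = 17, matching y values: 6, 13 (2 points).
  x = 2: rhs = 0, matching y values: 0 (1 points).
  x = 3: rhs = 14, matching y values: none (0 points).
  x = 4: rhs = 8, matching y values: none (0 points).
  x = 5: rhs = 7, matching y values: 8, 11 (2 points).
  x = 6: rhs = 17, matching y values: 6, 13 (2 points).
  x = 7: rhs = 6, matching y values: 5, 14 (2 points).
  x = 8: rhs = 18, matching y values: none (0 points).
  x = 9: rhs = 2, matching y values: none (0 points).
  x = 10: rhs = 2, matching y values: none (0 points).
  x = 11: rhs = 5, matching y values: 9, 10 (2 points).
  x = 12: rhs = 17, matching y values: 6, 13 (2 points).
  x = 13: rhs = 6, matching y values: 5, 14 (2 points).
  x = 14: rhs = 16, matching y values: 4, 15 (2 points).
  x = 15: rhs = 15, matching y values: none (0 points).
  x = 16: rhs = 9, matching y values: 3, 16 (2 points).
  x = 17: rhs = 4, matching y values: 2, 17 (2 points).
  x = 18: rhs = 6, matching y values: 5, 14 (2 points).
Total affine count: 23.
Full point count |E(F_19)| = 23 + 1 = 24.
Hasse bound: |24 − (19+1)| = |4| = 4 ≤ 2√19 ≈ 8.7178 ✓.


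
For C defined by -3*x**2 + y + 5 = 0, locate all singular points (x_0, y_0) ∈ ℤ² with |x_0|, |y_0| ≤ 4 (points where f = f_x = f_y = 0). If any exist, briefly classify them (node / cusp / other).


No singular points in the scanned grid; C is smooth there.

Compute partial derivatives:
  f_x = -6*x.
  f_y = 1.
f_y = 1 is a nonzero constant, so f_y never vanishes: no point (x, y) can satisfy f = f_x = f_y = 0. In particular no (x, y) ∈ {−4, ..., 4}² is singular; the curve is smooth.


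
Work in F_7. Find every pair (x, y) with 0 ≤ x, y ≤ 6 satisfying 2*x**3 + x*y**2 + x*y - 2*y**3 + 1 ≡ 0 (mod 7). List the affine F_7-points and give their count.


Affine F_7-points: {(1, 2), (1, 4), (1, 5), (3, 5), (5, 1)}; count = 5.

For each of the 49 pairs (x, y) ∈ F_7², evaluate f(x, y) mod 7. Record the zeros.
  x = 0: [0↦1, 1↦6, 2↦6, 3↦3, 4↦6, 5↦3, 6↦3]  zeros at y ∈ ∅
  x = 1: [0↦3, 1↦3, 2↦0, 3↦3, 4↦0, 5↦0, 6↦5]  zeros at y ∈ {2, 4, 5}
  x = 2: [0↦3, 1↦5, 2↦6, 3↦1, 4↦6, 5↦2, 6↦5]  zeros at y ∈ ∅
  x = 3: [0↦6, 1↦3, 2↦1, 3↦2, 4↦1, 5↦0, 6↦1]  zeros at y ∈ {5}
  x = 4: [0↦3, 1↦2, 2↦4, 3↦4, 4↦4, 5↦6, 6↦5]  zeros at y ∈ ∅
  x = 5: [0↦6, 1↦0, 2↦6, 3↦5, 4↦6, 5↦4, 6↦1]  zeros at y ∈ {1}
  x = 6: [0↦6, 1↦2, 2↦5, 3↦3, 4↦5, 5↦6, 6↦1]  zeros at y ∈ ∅
Collecting zeros: affine points = {(1, 2), (1, 4), (1, 5), (3, 5), (5, 1)}.
Total count |C(F_7)_aff| = 5.


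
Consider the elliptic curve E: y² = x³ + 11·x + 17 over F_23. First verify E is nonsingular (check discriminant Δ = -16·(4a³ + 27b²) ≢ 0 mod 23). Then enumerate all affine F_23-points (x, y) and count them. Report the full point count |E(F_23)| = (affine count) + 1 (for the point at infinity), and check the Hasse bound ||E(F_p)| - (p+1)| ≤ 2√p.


Affine points = {(1, 11), (1, 12), (2, 1), (2, 22), (3, 10), (3, 13), (5, 6), (5, 17), (6, 0), (7, 0), (10, 0), (19, 1), (19, 22), (20, 7), (20, 16)}; affine count = 15; |E(F_23)| = 16.

Discriminant check: Δ ∝ 4a³ + 27b² = 4·11³ + 27·17² = 4·1331 + 27·289 ≡ 17 (mod 23). Nonzero ⇒ E is nonsingular.
For each x ∈ F_23, compute rhs = x³ + 11·x + 17 mod 23, then count y ∈ F_23 with y² ≡ rhs.
  x = 0: rhs = 17, matching y values: none (0 points).
  x = 1: rhs = 6, matching y values: 11, 12 (2 points).
  x = 2: rhs = 1, matching y values: 1, 22 (2 points).
  x = 3: rhs = 8, matching y values: 10, 13 (2 points).
  x = 4: rhs = 10, matching y values: none (0 points).
  x = 5: rhs = 13, matching y values: 6, 17 (2 points).
  x = 6: rhs = 0, matching y values: 0 (1 points).
  x = 7: rhs = 0, matching y values: 0 (1 points).
  x = 8: rhs = 19, matching y values: none (0 points).
  x = 9: rhs = 17, matching y values: none (0 points).
  x = 10: rhs = 0, matching y values: 0 (1 points).
  x = 11: rhs = 20, matching y values: none (0 points).
  x = 12: rhs = 14, matching y values: none (0 points).
  x = 13: rhs = 11, matching y values: none (0 points).
  x = 14: rhs = 17, matching y values: none (0 points).
  x = 15: rhs = 15, matching y values: none (0 points).
  x = 16: rhs = 11, matching y values: none (0 points).
  x = 17: rhs = 11, matching y values: none (0 points).
  x = 18: rhs = 21, matching y values: none (0 points).
  x = 19: rhs = 1, matching y values: 1, 22 (2 points).
  x = 20: rhs = 3, matching y values: 7, 16 (2 points).
  x = 21: rhs = 10, matching y values: none (0 points).
  x = 22: rhs = 5, matching y values: none (0 points).
Total affine count: 15.
Full point count |E(F_23)| = 15 + 1 = 16.
Hasse bound: |16 − (23+1)| = |-8| = 8 ≤ 2√23 ≈ 9.5917 ✓.


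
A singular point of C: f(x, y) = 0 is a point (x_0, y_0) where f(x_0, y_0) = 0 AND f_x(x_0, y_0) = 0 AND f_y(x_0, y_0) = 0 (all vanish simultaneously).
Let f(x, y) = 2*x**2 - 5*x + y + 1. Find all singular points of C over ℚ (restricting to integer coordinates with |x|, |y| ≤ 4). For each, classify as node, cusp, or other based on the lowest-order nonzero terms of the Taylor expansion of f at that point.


No singular points in the scanned grid; C is smooth there.

Compute partial derivatives:
  f_x = 4*x - 5.
  f_y = 1.
f_y = 1 is a nonzero constant, so f_y never vanishes: no point (x, y) can satisfy f = f_x = f_y = 0. In particular no (x, y) ∈ {−4, ..., 4}² is singular; the curve is smooth.


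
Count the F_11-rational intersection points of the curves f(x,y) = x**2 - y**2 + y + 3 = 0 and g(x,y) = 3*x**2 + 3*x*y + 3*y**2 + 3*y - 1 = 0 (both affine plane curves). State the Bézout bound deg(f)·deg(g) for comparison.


Common zeros: {(6, 9)}; count = 1; Bézout bound = 4.

deg(f) = 2, deg(g) = 2, so Bézout bound = 4.
Scan x ∈ F_11. For each x, list the y ∈ F_11 with f(x, y) ≡ 0 and those with g(x, y) ≡ 0 (mod 11); the common zeros in that column are the intersection.
  x = 0: f ≡ 0 at y ∈ ∅; g ≡ 0 at y ∈ ∅; common: ∅.
  x = 1: f ≡ 0 at y ∈ ∅; g ≡ 0 at y ∈ {1, 8}; common: ∅.
  x = 2: f ≡ 0 at y ∈ ∅; g ≡ 0 at y ∈ {0, 8}; common: ∅.
  x = 3: f ≡ 0 at y ∈ {4, 8}; g ≡ 0 at y ∈ ∅; common: ∅.
  x = 4: f ≡ 0 at y ∈ {6}; g ≡ 0 at y ∈ ∅; common: ∅.
  x = 5: f ≡ 0 at y ∈ {3, 9}; g ≡ 0 at y ∈ ∅; common: ∅.
  x = 6: f ≡ 0 at y ∈ {3, 9}; g ≡ 0 at y ∈ {6, 9}; common: {9}.
  x = 7: f ≡ 0 at y ∈ {6}; g ≡ 0 at y ∈ {5, 9}; common: ∅.
  x = 8: f ≡ 0 at y ∈ {4, 8}; g ≡ 0 at y ∈ ∅; common: ∅.
  x = 9: f ≡ 0 at y ∈ ∅; g ≡ 0 at y ∈ {0, 1}; common: ∅.
  x = 10: f ≡ 0 at y ∈ ∅; g ≡ 0 at y ∈ {5, 6}; common: ∅.
Collecting: common zeros = {(6, 9)}, so the count is 1.
Comparison with the Bézout bound: 1 ≤ 4 = deg(f)·deg(g), as expected for curves with no common component (the affine F_11-count falls short of the bound because intersections may lie at infinity, over extension fields, or carry multiplicity).


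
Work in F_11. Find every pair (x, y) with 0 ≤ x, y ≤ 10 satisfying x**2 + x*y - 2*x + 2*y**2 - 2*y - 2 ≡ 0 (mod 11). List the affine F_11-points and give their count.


Affine F_11-points: {(0, 4), (0, 8), (1, 7), (1, 10), (2, 1), (2, 10), (3, 2), (3, 3), (4, 5), (5, 7), (5, 8), (6, 0), (6, 9), (7, 0), (7, 3), (8, 2), (8, 6), (9, 4), (9, 9), (10, 1), (10, 6)}; count = 21.

For each of the 121 pairs (x, y) ∈ F_11², evaluate f(x, y) mod 11. Record the zeros.
  x = 0: [0↦9, 1↦9, 2↦2, 3↦10, 4↦0, 5↦5, 6↦3, 7↦5, 8↦0, 9↦10, 10↦2]  zeros at y ∈ {4, 8}
  x = 1: [0↦8, 1↦9, 2↦3, 3↦1, 4↦3, 5↦9, 6↦8, 7↦0, 8↦7, 9↦7, 10↦0]  zeros at y ∈ {7, 10}
  x = 2: [0↦9, 1↦0, 2↦6, 3↦5, 4↦8, 5↦4, 6↦4, 7↦8, 8↦5, 9↦6, 10↦0]  zeros at y ∈ {1, 10}
  x = 3: [0↦1, 1↦4, 2↦0, 3↦0, 4↦4, 5↦1, 6↦2, 7↦7, 8↦5, 9↦7, 10↦2]  zeros at y ∈ {2, 3}
  x = 4: [0↦6, 1↦10, 2↦7, 3↦8, 4↦2, 5↦0, 6↦2, 7↦8, 8↦7, 9↦10, 10↦6]  zeros at y ∈ {5}
  x = 5: [0↦2, 1↦7, 2↦5, 3↦7, 4↦2, 5↦1, 6↦4, 7↦0, 8↦0, 9↦4, 10↦1]  zeros at y ∈ {7, 8}
  x = 6: [0↦0, 1↦6, 2↦5, 3↦8, 4↦4, 5↦4, 6↦8, 7↦5, 8↦6, 9↦0, 10↦9]  zeros at y ∈ {0, 9}
  x = 7: [0↦0, 1↦7, 2↦7, 3↦0, 4↦8, 5↦9, 6↦3, 7↦1, 8↦3, 9↦9, 10↦8]  zeros at y ∈ {0, 3}
  x = 8: [0↦2, 1↦10, 2↦0, 3↦5, 4↦3, 5↦5, 6↦0, 7↦10, 8↦2, 9↦9, 10↦9]  zeros at y ∈ {2, 6}
  x = 9: [0↦6, 1↦4, 2↦6, 3↦1, 4↦0, 5↦3, 6↦10, 7↦10, 8↦3, 9↦0, 10↦1]  zeros at y ∈ {4, 9}
  x = 10: [0↦1, 1↦0, 2↦3, 3↦10, 4↦10, 5↦3, 6↦0, 7↦1, 8↦6, 9↦4, 10↦6]  zeros at y ∈ {1, 6}
Collecting zeros: affine points = {(0, 4), (0, 8), (1, 7), (1, 10), (2, 1), (2, 10), (3, 2), (3, 3), (4, 5), (5, 7), (5, 8), (6, 0), (6, 9), (7, 0), (7, 3), (8, 2), (8, 6), (9, 4), (9, 9), (10, 1), (10, 6)}.
Total count |C(F_11)_aff| = 21.
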